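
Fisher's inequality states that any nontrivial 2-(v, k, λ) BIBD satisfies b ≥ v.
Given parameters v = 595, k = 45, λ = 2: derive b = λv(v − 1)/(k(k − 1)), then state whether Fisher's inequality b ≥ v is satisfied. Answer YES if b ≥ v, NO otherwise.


b = λv(v − 1)/(k(k − 1)) = 2·595·594/(45·44) = 706860/1980 = 357.
Compare with v = 595: b < v, so Fisher's inequality fails.

NO


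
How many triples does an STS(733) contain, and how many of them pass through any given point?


An STS(v) is a 2-(v, 3, 1) BIBD: block size k = 3, λ = 1.
Replication: r(k − 1) = λ(v − 1) ⇒ r·2 = 733 − 1 = 732 ⇒ r = 366.
Block count: bk = vr ⇒ b·3 = 733·366 = 268278 ⇒ b = 89426.
(Check via b = v(v − 1)/6 = 733·732/6 = 536556/6 = 89426.)

r = 366, b = 89426.


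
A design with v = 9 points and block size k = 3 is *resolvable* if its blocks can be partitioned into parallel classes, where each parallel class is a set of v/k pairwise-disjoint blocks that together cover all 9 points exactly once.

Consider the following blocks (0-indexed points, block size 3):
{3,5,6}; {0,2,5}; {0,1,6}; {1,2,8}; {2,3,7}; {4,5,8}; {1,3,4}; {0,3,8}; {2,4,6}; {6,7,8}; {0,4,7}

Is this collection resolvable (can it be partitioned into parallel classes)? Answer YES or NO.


v = 9, block size k = 3, number of blocks = 11.
For resolvability, blocks must partition into parallel classes of size v/k = 3.
Total blocks must therefore be a multiple of 3: 11 = 3·3 + 2 ⇒ not divisible ✗.
Resolvable? NO.

NO


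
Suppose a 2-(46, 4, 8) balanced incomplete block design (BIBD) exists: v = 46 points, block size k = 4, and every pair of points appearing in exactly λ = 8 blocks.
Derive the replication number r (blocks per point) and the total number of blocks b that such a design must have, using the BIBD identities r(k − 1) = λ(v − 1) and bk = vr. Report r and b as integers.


Any 2-(v, k, λ) BIBD satisfies two necessary conditions:
  (i)  Each point sits in r blocks, and counting incidences through any fixed point gives r(k − 1) = λ(v − 1), so r = λ(v − 1)/(k − 1).
  (ii) Total incidences bk = vr, so b = vr/k.
Step 1: r = λ(v − 1)/(k − 1) = 8·(46 − 1)/(4 − 1) = 8·45/3 = 360/3 = 120.
Step 2: b = vr/k = 46·120/4 = 5520/4 = 1380.
Check integrality: r = 120 ∈ Z ✓, b = 1380 ∈ Z ✓.
(These identities are necessary conditions: they determine r and b for any design with these parameters, but do not by themselves prove that one exists.)

r = 120, b = 1380.


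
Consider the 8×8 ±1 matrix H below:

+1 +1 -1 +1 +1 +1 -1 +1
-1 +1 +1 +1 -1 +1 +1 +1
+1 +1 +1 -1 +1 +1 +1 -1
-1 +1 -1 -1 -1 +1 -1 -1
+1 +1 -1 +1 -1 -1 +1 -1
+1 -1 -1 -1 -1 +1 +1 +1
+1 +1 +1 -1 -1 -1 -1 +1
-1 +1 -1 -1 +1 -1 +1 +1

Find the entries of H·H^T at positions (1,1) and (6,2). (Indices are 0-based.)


Row 1 of H: [-1, 1, 1, 1, -1, 1, 1, 1].
Row 2 of H: [1, 1, 1, -1, 1, 1, 1, -1].
Row 6 of H: [1, 1, 1, -1, -1, -1, -1, 1].
(H·H^T)[1][1] = Σ_j H[1][j]·H[1][j] = (-1)² + (1)² + (1)² + (1)² + (-1)² + (1)² + (1)² + (1)² = 1 + 1 + 1 + 1 + 1 + 1 + 1 + 1 = 8.
(H·H^T)[6][2] = Σ_j H[6][j]·H[2][j] = (1)·(1) + (1)·(1) + (1)·(1) + (-1)·(-1) + (-1)·(1) + (-1)·(1) + (-1)·(1) + (1)·(-1) = 1 + 1 + 1 + 1 + -1 + -1 + -1 + -1 = 0.
So rows 6 and 2 are orthogonal; the diagonal entry equals n = 8.

(1,1) entry = 8; (6,2) entry = 0.


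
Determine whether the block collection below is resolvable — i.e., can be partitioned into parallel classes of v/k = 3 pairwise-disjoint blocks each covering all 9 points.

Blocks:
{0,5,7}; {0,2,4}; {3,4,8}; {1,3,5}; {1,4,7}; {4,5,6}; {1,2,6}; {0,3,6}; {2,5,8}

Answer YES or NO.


v = 9, block size k = 3, number of blocks = 9.
For resolvability, blocks must partition into parallel classes of size v/k = 3.
Total blocks must therefore be a multiple of 3: 9 = 3·3 + 0 ⇒ divisible ✓.
Consider block {0,2,4}. The only other block(s) in the collection disjoint from it are {1,3,5} — just 1 block(s). Any parallel class containing {0,2,4} would need 2 other blocks each disjoint from it, so no parallel class of size 3 can contain {0,2,4}.
Since every block must belong to some parallel class in a resolution, the collection cannot be partitioned into parallel classes.
Resolvable? NO.

NO


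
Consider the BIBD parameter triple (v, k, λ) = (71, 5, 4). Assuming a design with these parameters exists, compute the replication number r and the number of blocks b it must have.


Any 2-(v, k, λ) BIBD satisfies two necessary conditions:
  (i)  Each point sits in r blocks, and counting incidences through any fixed point gives r(k − 1) = λ(v − 1), so r = λ(v − 1)/(k − 1).
  (ii) Total incidences bk = vr, so b = vr/k.
Step 1: r = λ(v − 1)/(k − 1) = 4·(71 − 1)/(5 − 1) = 4·70/4 = 280/4 = 70.
Step 2: b = vr/k = 71·70/5 = 4970/5 = 994.
Check integrality: r = 70 ∈ Z ✓, b = 994 ∈ Z ✓.
(These identities are necessary conditions: they determine r and b for any design with these parameters, but do not by themselves prove that one exists.)

r = 70, b = 994.


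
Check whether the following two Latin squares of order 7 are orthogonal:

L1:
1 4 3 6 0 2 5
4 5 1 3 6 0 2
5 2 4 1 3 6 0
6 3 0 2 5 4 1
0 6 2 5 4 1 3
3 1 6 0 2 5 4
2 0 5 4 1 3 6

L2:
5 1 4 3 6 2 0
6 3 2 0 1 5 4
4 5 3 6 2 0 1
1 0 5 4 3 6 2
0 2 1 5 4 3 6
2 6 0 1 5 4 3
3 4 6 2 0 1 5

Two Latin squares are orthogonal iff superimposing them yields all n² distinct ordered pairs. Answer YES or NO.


Form the n² = 49 superimposed pairs (L1[i][j], L2[i][j]), row by row (rows and columns indexed from 0):
row 0: (1,5) (4,1) (3,4) (6,3) (0,6) (2,2) (5,0)
row 1: (4,6) (5,3) (1,2) (3,0) (6,1) (0,5) (2,4)
row 2: (5,4) (2,5) (4,3) (1,6) (3,2) (6,0) (0,1)
row 3: (6,1) (3,0) (0,5) (2,4) (5,3) (4,6) (1,2)
row 4: (0,0) (6,2) (2,1) (5,5) (4,4) (1,3) (3,6)
row 5: (3,2) (1,6) (6,0) (0,1) (2,5) (5,4) (4,3)
row 6: (2,3) (0,4) (5,6) (4,2) (1,0) (3,1) (6,5)
Orthogonality requires all 49 pairs distinct.
But the pair (6,1) repeats: cell (1,4) has L1 = 6, L2 = 1, and cell (3,0) has L1 = 6, L2 = 1.
A repeated pair means some other pair never occurs (only 35 distinct pairs out of 49), so the squares are not orthogonal.
Conclusion: NO.

NO


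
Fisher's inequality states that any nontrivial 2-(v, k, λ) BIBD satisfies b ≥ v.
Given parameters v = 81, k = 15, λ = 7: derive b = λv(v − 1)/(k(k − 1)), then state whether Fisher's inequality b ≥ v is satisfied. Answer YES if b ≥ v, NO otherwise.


r = λ(v − 1)/(k − 1) = 7·80/14 = 40.
b = vr/k = 81·40/15 = 216.
Fisher's inequality: b ≥ v ⇔ 216 ≥ 81? YES.

YES


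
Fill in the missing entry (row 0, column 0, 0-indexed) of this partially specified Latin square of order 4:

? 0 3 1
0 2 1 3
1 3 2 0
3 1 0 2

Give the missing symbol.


Row 0 contains symbols [0, 1, 3] — missing [2].
Column 0 contains symbols [0, 1, 3] — missing [2].
The missing symbol must appear in both missing sets; intersection = [2].
Therefore the hidden value is 2.

Missing value = 2.


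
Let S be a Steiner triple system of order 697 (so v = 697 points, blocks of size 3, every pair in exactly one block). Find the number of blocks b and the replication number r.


An STS(v) is a 2-(v, 3, 1) BIBD: block size k = 3, λ = 1.
Replication: r(k − 1) = λ(v − 1) ⇒ r·2 = 697 − 1 = 696 ⇒ r = 348.
Block count: b = v(v − 1)/6 = 697·696/6 = 485112/6 = 80852.

r = 348, b = 80852.


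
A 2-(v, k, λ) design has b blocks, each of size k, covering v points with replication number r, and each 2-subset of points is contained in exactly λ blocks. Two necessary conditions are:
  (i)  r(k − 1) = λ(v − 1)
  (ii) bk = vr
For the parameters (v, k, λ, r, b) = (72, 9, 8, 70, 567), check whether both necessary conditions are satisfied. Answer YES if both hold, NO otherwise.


Condition (i): r(k − 1) = 70·8 = 560; λ(v − 1) = 8·71 = 568. Match? NO.
Condition (ii): bk = 567·9 = 5103; vr = 72·70 = 5040. Match? NO.
Both conditions hold? NO.

NO


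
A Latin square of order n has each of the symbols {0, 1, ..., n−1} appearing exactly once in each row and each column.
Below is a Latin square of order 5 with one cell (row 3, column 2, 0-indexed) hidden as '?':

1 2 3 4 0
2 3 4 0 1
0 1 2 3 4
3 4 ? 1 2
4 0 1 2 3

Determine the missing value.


Row 3 contains symbols [1, 2, 3, 4] — missing [0].
Column 2 contains symbols [1, 2, 3, 4] — missing [0].
The missing symbol must appear in both missing sets; intersection = [0].
Therefore the hidden value is 0.

Missing value = 0.


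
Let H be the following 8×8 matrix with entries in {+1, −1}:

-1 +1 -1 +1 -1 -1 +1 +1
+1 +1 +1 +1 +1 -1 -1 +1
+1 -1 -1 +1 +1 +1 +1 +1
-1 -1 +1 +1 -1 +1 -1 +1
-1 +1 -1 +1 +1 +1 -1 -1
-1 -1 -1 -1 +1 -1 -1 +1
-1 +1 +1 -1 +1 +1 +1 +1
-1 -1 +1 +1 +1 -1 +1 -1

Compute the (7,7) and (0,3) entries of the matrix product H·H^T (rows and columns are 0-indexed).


Row 0 of H: [-1, 1, -1, 1, -1, -1, 1, 1].
Row 3 of H: [-1, -1, 1, 1, -1, 1, -1, 1].
Row 7 of H: [-1, -1, 1, 1, 1, -1, 1, -1].
(H·H^T)[7][7] = Σ_j H[7][j]·H[7][j] = (-1)² + (-1)² + (1)² + (1)² + (1)² + (-1)² + (1)² + (-1)² = 1 + 1 + 1 + 1 + 1 + 1 + 1 + 1 = 8.
(H·H^T)[0][3] = Σ_j H[0][j]·H[3][j] = (-1)·(-1) + (1)·(-1) + (-1)·(1) + (1)·(1) + (-1)·(-1) + (-1)·(1) + (1)·(-1) + (1)·(1) = 1 + -1 + -1 + 1 + 1 + -1 + -1 + 1 = 0.
So rows 0 and 3 are orthogonal; the diagonal entry equals n = 8.

(7,7) entry = 8; (0,3) entry = 0.


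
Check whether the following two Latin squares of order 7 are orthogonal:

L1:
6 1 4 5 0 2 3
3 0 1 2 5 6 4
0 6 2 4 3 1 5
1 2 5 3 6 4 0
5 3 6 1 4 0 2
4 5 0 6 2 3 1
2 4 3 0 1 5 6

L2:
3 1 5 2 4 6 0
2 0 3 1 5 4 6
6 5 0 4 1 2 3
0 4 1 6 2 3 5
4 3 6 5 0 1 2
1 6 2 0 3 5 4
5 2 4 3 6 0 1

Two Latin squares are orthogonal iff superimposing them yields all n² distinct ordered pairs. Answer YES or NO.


Form the n² = 49 superimposed pairs (L1[i][j], L2[i][j]), row by row (rows and columns indexed from 0):
row 0: (6,3) (1,1) (4,5) (5,2) (0,4) (2,6) (3,0)
row 1: (3,2) (0,0) (1,3) (2,1) (5,5) (6,4) (4,6)
row 2: (0,6) (6,5) (2,0) (4,4) (3,1) (1,2) (5,3)
row 3: (1,0) (2,4) (5,1) (3,6) (6,2) (4,3) (0,5)
row 4: (5,4) (3,3) (6,6) (1,5) (4,0) (0,1) (2,2)
row 5: (4,1) (5,6) (0,2) (6,0) (2,3) (3,5) (1,4)
row 6: (2,5) (4,2) (3,4) (0,3) (1,6) (5,0) (6,1)
Orthogonality requires all 49 pairs distinct.
Check by first coordinate: for each symbol s of L1, list the L2 entries in the n cells where L1 = s; they must all differ.
  L1 = 0: L2 entries (in reading order) 4, 0, 6, 5, 1, 2, 3 — all 7 distinct ✓
  L1 = 1: L2 entries (in reading order) 1, 3, 2, 0, 5, 4, 6 — all 7 distinct ✓
  L1 = 2: L2 entries (in reading order) 6, 1, 0, 4, 2, 3, 5 — all 7 distinct ✓
  L1 = 3: L2 entries (in reading order) 0, 2, 1, 6, 3, 5, 4 — all 7 distinct ✓
  L1 = 4: L2 entries (in reading order) 5, 6, 4, 3, 0, 1, 2 — all 7 distinct ✓
  L1 = 5: L2 entries (in reading order) 2, 5, 3, 1, 4, 6, 0 — all 7 distinct ✓
  L1 = 6: L2 entries (in reading order) 3, 4, 5, 2, 6, 0, 1 — all 7 distinct ✓
Every symbol of L1 meets every symbol of L2 exactly once, so all 49 pairs are distinct (49 of 49).
Conclusion: YES.

YES


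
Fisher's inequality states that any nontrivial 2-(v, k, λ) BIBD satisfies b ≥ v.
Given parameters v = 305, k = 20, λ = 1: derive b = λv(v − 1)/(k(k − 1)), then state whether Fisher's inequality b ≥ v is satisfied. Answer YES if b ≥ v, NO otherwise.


b = λv(v − 1)/(k(k − 1)) = 1·305·304/(20·19) = 92720/380 = 244.
Compare with v = 305: b < v, so Fisher's inequality fails.

NO


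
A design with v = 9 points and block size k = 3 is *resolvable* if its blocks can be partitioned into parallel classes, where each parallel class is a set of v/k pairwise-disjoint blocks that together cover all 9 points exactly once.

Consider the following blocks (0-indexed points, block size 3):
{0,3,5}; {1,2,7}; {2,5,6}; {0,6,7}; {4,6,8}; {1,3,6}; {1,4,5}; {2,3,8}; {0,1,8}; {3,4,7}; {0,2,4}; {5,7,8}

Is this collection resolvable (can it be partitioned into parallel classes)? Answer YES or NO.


v = 9, block size k = 3, number of blocks = 12.
For resolvability, blocks must partition into parallel classes of size v/k = 3.
Total blocks must therefore be a multiple of 3: 12 = 3·4 + 0 ⇒ divisible ✓.
Greedy packing gives 4 candidate class(es). Each should be a full parallel class (size 3, covers all 9 points).
  Class 1 (3 blocks): {0,3,5}; {1,2,7}; {4,6,8}. Points covered: [0, 1, 2, 3, 4, 5, 6, 7, 8].
  Class 2 (3 blocks): {2,5,6}; {0,1,8}; {3,4,7}. Points covered: [0, 1, 2, 3, 4, 5, 6, 7, 8].
  Class 3 (3 blocks): {0,6,7}; {1,4,5}; {2,3,8}. Points covered: [0, 1, 2, 3, 4, 5, 6, 7, 8].
  Class 4 (3 blocks): {1,3,6}; {0,2,4}; {5,7,8}. Points covered: [0, 1, 2, 3, 4, 5, 6, 7, 8].
All classes full (size 3)? YES. All classes cover every point? YES.
Resolvable? YES.

YES


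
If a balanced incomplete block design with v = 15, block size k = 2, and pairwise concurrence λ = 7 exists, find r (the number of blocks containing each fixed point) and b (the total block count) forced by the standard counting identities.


Any 2-(v, k, λ) BIBD satisfies two necessary conditions:
  (i)  Each point sits in r blocks, and counting incidences through any fixed point gives r(k − 1) = λ(v − 1), so r = λ(v − 1)/(k − 1).
  (ii) Total incidences bk = vr, so b = vr/k.
Step 1: r = λ(v − 1)/(k − 1) = 7·(15 − 1)/(2 − 1) = 7·14/1 = 98/1 = 98.
Step 2: b = vr/k = 15·98/2 = 1470/2 = 735.
Check integrality: r = 98 ∈ Z ✓, b = 735 ∈ Z ✓.
(These identities are necessary conditions: they determine r and b for any design with these parameters, but do not by themselves prove that one exists.)

r = 98, b = 735.


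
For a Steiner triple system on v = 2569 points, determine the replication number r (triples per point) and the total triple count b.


An STS(v) is a 2-(v, 3, 1) BIBD: block size k = 3, λ = 1.
Replication: r(k − 1) = λ(v − 1) ⇒ r·2 = 2569 − 1 = 2568 ⇒ r = 1284.
Block count: b = v(v − 1)/6 = 2569·2568/6 = 6597192/6 = 1099532.
(Check via bk = vr: 1099532·3 = 3298596 = 2569·1284 = 3298596 ✓.)

r = 1284, b = 1099532.


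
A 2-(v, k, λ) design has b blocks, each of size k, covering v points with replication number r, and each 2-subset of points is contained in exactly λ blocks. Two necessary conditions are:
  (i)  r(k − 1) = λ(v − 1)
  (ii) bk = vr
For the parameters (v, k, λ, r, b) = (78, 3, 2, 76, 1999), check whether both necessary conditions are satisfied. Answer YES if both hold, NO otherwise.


Condition (i): r(k − 1) = 76·2 = 152; λ(v − 1) = 2·77 = 154. Match? NO.
Condition (ii): bk = 1999·3 = 5997; vr = 78·76 = 5928. Match? NO.
Both conditions hold? NO.

NO


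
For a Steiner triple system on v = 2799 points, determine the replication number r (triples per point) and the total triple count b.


An STS(v) is a 2-(v, 3, 1) BIBD: block size k = 3, λ = 1.
Replication: r(k − 1) = λ(v − 1) ⇒ r·2 = 2799 − 1 = 2798 ⇒ r = 1399.
Block count: bk = vr ⇒ b·3 = 2799·1399 = 3915801 ⇒ b = 1305267.
(Check via b = v(v − 1)/6 = 2799·2798/6 = 7831602/6 = 1305267.)

r = 1399, b = 1305267.


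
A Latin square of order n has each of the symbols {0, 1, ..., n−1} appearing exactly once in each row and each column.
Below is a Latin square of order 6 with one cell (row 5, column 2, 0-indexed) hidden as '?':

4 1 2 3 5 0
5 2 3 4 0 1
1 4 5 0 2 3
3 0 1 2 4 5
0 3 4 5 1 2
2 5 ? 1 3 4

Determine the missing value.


Row 5 contains symbols [1, 2, 3, 4, 5] — missing [0].
Column 2 contains symbols [1, 2, 3, 4, 5] — missing [0].
The missing symbol must appear in both missing sets; intersection = [0].
Therefore the hidden value is 0.

Missing value = 0.


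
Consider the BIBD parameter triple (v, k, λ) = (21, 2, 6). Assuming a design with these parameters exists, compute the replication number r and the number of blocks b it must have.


Any 2-(v, k, λ) BIBD satisfies two necessary conditions:
  (i)  Each point sits in r blocks, and counting incidences through any fixed point gives r(k − 1) = λ(v − 1), so r = λ(v − 1)/(k − 1).
  (ii) Total incidences bk = vr, so b = vr/k.
Step 1: r = λ(v − 1)/(k − 1) = 6·(21 − 1)/(2 − 1) = 6·20/1 = 120/1 = 120.
Step 2: b = vr/k = 21·120/2 = 2520/2 = 1260.
Check integrality: r = 120 ∈ Z ✓, b = 1260 ∈ Z ✓.
(These identities are necessary conditions: they determine r and b for any design with these parameters, but do not by themselves prove that one exists.)

r = 120, b = 1260.


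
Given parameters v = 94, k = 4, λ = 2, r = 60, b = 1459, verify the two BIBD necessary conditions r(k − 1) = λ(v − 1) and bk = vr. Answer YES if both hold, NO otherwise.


Condition (i): r(k − 1) = 60·3 = 180; λ(v − 1) = 2·93 = 186. Match? NO.
Condition (ii): bk = 1459·4 = 5836; vr = 94·60 = 5640. Match? NO.
Both conditions hold? NO.

NO


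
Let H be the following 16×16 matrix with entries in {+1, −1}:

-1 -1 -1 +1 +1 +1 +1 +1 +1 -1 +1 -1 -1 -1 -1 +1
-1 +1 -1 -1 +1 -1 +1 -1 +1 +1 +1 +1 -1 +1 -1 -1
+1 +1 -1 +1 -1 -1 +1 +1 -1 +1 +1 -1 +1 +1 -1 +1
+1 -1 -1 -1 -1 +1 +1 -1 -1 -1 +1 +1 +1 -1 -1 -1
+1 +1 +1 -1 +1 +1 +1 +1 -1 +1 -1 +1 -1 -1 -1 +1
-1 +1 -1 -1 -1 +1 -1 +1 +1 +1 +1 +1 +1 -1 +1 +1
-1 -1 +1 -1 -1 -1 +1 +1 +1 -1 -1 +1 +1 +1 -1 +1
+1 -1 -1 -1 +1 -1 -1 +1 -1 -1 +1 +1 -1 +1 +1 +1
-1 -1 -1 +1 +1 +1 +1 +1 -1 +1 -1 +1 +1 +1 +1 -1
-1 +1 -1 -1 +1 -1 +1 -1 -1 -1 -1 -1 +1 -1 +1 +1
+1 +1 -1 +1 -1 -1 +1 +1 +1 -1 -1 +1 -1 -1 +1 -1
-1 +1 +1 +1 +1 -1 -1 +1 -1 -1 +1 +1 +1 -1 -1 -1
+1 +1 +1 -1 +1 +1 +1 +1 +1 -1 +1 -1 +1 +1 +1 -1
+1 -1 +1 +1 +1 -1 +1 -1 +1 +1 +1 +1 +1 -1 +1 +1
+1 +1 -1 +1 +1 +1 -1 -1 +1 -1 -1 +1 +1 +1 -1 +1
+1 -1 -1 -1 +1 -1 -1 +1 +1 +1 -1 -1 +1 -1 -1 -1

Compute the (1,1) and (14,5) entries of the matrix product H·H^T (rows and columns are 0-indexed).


Row 1 of H: [-1, 1, -1, -1, 1, -1, 1, -1, 1, 1, 1, 1, -1, 1, -1, -1].
Row 5 of H: [-1, 1, -1, -1, -1, 1, -1, 1, 1, 1, 1, 1, 1, -1, 1, 1].
Row 14 of H: [1, 1, -1, 1, 1, 1, -1, -1, 1, -1, -1, 1, 1, 1, -1, 1].
(H·H^T)[1][1] = Σ_j H[1][j]·H[1][j] = (-1)² + (1)² + (-1)² + (-1)² + (1)² + (-1)² + (1)² + (-1)² + (1)² + (1)² + (1)² + (1)² + (-1)² + (1)² + (-1)² + (-1)² = 1 + 1 + 1 + 1 + 1 + 1 + 1 + 1 + 1 + 1 + 1 + 1 + 1 + 1 + 1 + 1 = 16.
(H·H^T)[14][5] = Σ_j H[14][j]·H[5][j] = (1)·(-1) + (1)·(1) + (-1)·(-1) + (1)·(-1) + (1)·(-1) + (1)·(1) + (-1)·(-1) + (-1)·(1) + (1)·(1) + (-1)·(1) + (-1)·(1) + (1)·(1) + (1)·(1) + (1)·(-1) + (-1)·(1) + (1)·(1) = -1 + 1 + 1 + -1 + -1 + 1 + 1 + -1 + 1 + -1 + -1 + 1 + 1 + -1 + -1 + 1 = 0.
So rows 14 and 5 are orthogonal; the diagonal entry equals n = 16.

(1,1) entry = 16; (14,5) entry = 0.


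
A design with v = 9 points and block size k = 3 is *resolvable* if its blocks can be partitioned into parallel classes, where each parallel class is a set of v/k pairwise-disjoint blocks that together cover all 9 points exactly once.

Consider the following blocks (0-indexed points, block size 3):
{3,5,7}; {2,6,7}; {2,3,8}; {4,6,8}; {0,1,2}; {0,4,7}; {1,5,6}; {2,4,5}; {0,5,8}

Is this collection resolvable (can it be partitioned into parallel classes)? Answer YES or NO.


v = 9, block size k = 3, number of blocks = 9.
For resolvability, blocks must partition into parallel classes of size v/k = 3.
Total blocks must therefore be a multiple of 3: 9 = 3·3 + 0 ⇒ divisible ✓.
Consider block {2,6,7}. The only other block(s) in the collection disjoint from it are {0,5,8} — just 1 block(s). Any parallel class containing {2,6,7} would need 2 other blocks each disjoint from it, so no parallel class of size 3 can contain {2,6,7}.
Since every block must belong to some parallel class in a resolution, the collection cannot be partitioned into parallel classes.
Resolvable? NO.

NO


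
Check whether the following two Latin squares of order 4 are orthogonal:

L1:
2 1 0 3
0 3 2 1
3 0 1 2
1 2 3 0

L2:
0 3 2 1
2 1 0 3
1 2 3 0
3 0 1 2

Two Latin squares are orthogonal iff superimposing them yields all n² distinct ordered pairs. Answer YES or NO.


Form the n² = 16 superimposed pairs (L1[i][j], L2[i][j]), row by row (rows and columns indexed from 0):
row 0: (2,0) (1,3) (0,2) (3,1)
row 1: (0,2) (3,1) (2,0) (1,3)
row 2: (3,1) (0,2) (1,3) (2,0)
row 3: (1,3) (2,0) (3,1) (0,2)
Orthogonality requires all 16 pairs distinct.
But the pair (0,2) repeats: cell (0,2) has L1 = 0, L2 = 2, and cell (1,0) has L1 = 0, L2 = 2.
A repeated pair means some other pair never occurs (only 4 distinct pairs out of 16), so the squares are not orthogonal.
Conclusion: NO.

NO


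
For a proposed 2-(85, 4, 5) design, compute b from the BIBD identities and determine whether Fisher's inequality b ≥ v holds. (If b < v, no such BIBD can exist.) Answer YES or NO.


b = λv(v − 1)/(k(k − 1)) = 5·85·84/(4·3) = 35700/12 = 2975.
Compare with v = 85: b ≥ v, so Fisher's inequality holds.

YES


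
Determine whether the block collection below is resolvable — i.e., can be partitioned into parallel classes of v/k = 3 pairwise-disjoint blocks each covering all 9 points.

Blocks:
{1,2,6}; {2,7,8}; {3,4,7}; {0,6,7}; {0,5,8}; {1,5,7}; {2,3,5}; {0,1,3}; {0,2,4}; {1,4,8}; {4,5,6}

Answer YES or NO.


v = 9, block size k = 3, number of blocks = 11.
For resolvability, blocks must partition into parallel classes of size v/k = 3.
Total blocks must therefore be a multiple of 3: 11 = 3·3 + 2 ⇒ not divisible ✗.
Resolvable? NO.

NO


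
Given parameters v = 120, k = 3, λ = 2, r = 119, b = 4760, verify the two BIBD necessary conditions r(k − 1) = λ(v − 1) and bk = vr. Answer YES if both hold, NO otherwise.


Condition (i): r(k − 1) = 119·2 = 238; λ(v − 1) = 2·119 = 238. Match? YES.
Condition (ii): bk = 4760·3 = 14280; vr = 120·119 = 14280. Match? YES.
Both conditions hold? YES.

YES


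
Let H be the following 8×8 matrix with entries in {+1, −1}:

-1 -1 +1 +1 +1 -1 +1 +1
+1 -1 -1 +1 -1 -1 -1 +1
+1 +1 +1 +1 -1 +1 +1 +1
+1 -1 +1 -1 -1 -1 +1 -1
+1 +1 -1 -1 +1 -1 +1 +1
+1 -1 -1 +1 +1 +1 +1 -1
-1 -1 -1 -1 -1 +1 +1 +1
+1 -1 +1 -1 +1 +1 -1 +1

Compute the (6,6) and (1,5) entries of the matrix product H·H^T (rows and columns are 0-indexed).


Row 1 of H: [1, -1, -1, 1, -1, -1, -1, 1].
Row 5 of H: [1, -1, -1, 1, 1, 1, 1, -1].
Row 6 of H: [-1, -1, -1, -1, -1, 1, 1, 1].
(H·H^T)[6][6] = Σ_j H[6][j]·H[6][j] = (-1)² + (-1)² + (-1)² + (-1)² + (-1)² + (1)² + (1)² + (1)² = 1 + 1 + 1 + 1 + 1 + 1 + 1 + 1 = 8.
(H·H^T)[1][5] = Σ_j H[1][j]·H[5][j] = (1)·(1) + (-1)·(-1) + (-1)·(-1) + (1)·(1) + (-1)·(1) + (-1)·(1) + (-1)·(1) + (1)·(-1) = 1 + 1 + 1 + 1 + -1 + -1 + -1 + -1 = 0.
So rows 1 and 5 are orthogonal; the diagonal entry equals n = 8.

(6,6) entry = 8; (1,5) entry = 0.


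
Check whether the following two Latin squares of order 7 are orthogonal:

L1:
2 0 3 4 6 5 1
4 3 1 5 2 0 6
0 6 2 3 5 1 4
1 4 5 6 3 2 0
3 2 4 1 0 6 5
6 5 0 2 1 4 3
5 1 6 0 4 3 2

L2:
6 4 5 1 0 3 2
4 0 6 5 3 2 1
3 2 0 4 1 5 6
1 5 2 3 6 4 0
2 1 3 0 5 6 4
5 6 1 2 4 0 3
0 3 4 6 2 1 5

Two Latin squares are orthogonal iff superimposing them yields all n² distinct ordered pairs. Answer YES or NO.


Form the n² = 49 superimposed pairs (L1[i][j], L2[i][j]), row by row (rows and columns indexed from 0):
row 0: (2,6) (0,4) (3,5) (4,1) (6,0) (5,3) (1,2)
row 1: (4,4) (3,0) (1,6) (5,5) (2,3) (0,2) (6,1)
row 2: (0,3) (6,2) (2,0) (3,4) (5,1) (1,5) (4,6)
row 3: (1,1) (4,5) (5,2) (6,3) (3,6) (2,4) (0,0)
row 4: (3,2) (2,1) (4,3) (1,0) (0,5) (6,6) (5,4)
row 5: (6,5) (5,6) (0,1) (2,2) (1,4) (4,0) (3,3)
row 6: (5,0) (1,3) (6,4) (0,6) (4,2) (3,1) (2,5)
Orthogonality requires all 49 pairs distinct.
Check by first coordinate: for each symbol s of L1, list the L2 entries in the n cells where L1 = s; they must all differ.
  L1 = 0: L2 entries (in reading order) 4, 2, 3, 0, 5, 1, 6 — all 7 distinct ✓
  L1 = 1: L2 entries (in reading order) 2, 6, 5, 1, 0, 4, 3 — all 7 distinct ✓
  L1 = 2: L2 entries (in reading order) 6, 3, 0, 4, 1, 2, 5 — all 7 distinct ✓
  L1 = 3: L2 entries (in reading order) 5, 0, 4, 6, 2, 3, 1 — all 7 distinct ✓
  L1 = 4: L2 entries (in reading order) 1, 4, 6, 5, 3, 0, 2 — all 7 distinct ✓
  L1 = 5: L2 entries (in reading order) 3, 5, 1, 2, 4, 6, 0 — all 7 distinct ✓
  L1 = 6: L2 entries (in reading order) 0, 1, 2, 3, 6, 5, 4 — all 7 distinct ✓
Every symbol of L1 meets every symbol of L2 exactly once, so all 49 pairs are distinct (49 of 49).
Conclusion: YES.

YES


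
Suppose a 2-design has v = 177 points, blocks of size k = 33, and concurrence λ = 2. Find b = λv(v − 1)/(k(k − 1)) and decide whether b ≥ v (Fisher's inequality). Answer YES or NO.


r = λ(v − 1)/(k − 1) = 2·176/32 = 11.
b = vr/k = 177·11/33 = 59.
Fisher's inequality: b ≥ v ⇔ 59 ≥ 177? NO.

NO


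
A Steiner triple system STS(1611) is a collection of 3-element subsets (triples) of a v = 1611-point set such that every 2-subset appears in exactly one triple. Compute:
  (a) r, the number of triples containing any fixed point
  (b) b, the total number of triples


An STS(v) is a 2-(v, 3, 1) BIBD: block size k = 3, λ = 1.
Replication: r(k − 1) = λ(v − 1) ⇒ r·2 = 1611 − 1 = 1610 ⇒ r = 805.
Block count: b = v(v − 1)/6 = 1611·1610/6 = 2593710/6 = 432285.
(Check via bk = vr: 432285·3 = 1296855 = 1611·805 = 1296855 ✓.)

r = 805, b = 432285.


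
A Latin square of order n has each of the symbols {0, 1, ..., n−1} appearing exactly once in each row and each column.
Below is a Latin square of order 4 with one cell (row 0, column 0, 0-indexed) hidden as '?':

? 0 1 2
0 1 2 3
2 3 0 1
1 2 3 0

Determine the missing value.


Row 0 contains symbols [0, 1, 2] — missing [3].
Column 0 contains symbols [0, 1, 2] — missing [3].
The missing symbol must appear in both missing sets; intersection = [3].
Therefore the hidden value is 3.

Missing value = 3.


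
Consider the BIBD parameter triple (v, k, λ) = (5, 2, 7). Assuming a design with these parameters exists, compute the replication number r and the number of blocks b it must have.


Any 2-(v, k, λ) BIBD satisfies two necessary conditions:
  (i)  Each point sits in r blocks, and counting incidences through any fixed point gives r(k − 1) = λ(v − 1), so r = λ(v − 1)/(k − 1).
  (ii) Total incidences bk = vr, so b = vr/k.
Step 1: r = λ(v − 1)/(k − 1) = 7·(5 − 1)/(2 − 1) = 7·4/1 = 28/1 = 28.
Step 2: b = vr/k = 5·28/2 = 140/2 = 70.
Check integrality: r = 28 ∈ Z ✓, b = 70 ∈ Z ✓.
(These identities are necessary conditions: they determine r and b for any design with these parameters, but do not by themselves prove that one exists.)

r = 28, b = 70.


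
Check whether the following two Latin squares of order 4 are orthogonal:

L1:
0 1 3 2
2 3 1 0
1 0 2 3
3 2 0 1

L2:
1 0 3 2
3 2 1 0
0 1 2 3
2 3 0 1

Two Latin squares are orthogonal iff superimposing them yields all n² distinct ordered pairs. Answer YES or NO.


Form the n² = 16 superimposed pairs (L1[i][j], L2[i][j]), row by row (rows and columns indexed from 0):
row 0: (0,1) (1,0) (3,3) (2,2)
row 1: (2,3) (3,2) (1,1) (0,0)
row 2: (1,0) (0,1) (2,2) (3,3)
row 3: (3,2) (2,3) (0,0) (1,1)
Orthogonality requires all 16 pairs distinct.
But the pair (1,0) repeats: cell (0,1) has L1 = 1, L2 = 0, and cell (2,0) has L1 = 1, L2 = 0.
A repeated pair means some other pair never occurs (only 8 distinct pairs out of 16), so the squares are not orthogonal.
Conclusion: NO.

NO


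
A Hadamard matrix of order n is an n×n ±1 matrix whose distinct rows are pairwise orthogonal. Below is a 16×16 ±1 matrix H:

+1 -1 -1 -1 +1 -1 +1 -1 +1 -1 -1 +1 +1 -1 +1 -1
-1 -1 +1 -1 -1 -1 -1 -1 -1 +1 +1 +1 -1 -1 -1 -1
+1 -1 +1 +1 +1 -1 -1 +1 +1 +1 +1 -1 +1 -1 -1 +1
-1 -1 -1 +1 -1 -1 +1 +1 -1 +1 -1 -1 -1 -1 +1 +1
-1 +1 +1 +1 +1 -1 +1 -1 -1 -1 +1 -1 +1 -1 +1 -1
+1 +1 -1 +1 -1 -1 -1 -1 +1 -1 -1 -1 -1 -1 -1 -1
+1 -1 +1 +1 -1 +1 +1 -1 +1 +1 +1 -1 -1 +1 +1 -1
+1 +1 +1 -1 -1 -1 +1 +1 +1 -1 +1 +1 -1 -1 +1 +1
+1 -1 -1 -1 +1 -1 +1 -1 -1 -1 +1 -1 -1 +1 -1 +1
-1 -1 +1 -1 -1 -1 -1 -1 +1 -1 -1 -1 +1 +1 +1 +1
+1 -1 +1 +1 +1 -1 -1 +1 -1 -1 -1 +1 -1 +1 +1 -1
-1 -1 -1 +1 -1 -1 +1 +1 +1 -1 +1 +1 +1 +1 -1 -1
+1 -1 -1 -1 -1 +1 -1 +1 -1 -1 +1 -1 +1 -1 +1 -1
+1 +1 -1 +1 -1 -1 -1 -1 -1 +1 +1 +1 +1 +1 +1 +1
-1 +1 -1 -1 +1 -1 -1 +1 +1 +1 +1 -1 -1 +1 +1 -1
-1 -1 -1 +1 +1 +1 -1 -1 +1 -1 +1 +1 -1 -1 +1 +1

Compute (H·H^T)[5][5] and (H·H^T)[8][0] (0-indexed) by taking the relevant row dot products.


Row 0 of H: [1, -1, -1, -1, 1, -1, 1, -1, 1, -1, -1, 1, 1, -1, 1, -1].
Row 5 of H: [1, 1, -1, 1, -1, -1, -1, -1, 1, -1, -1, -1, -1, -1, -1, -1].
Row 8 of H: [1, -1, -1, -1, 1, -1, 1, -1, -1, -1, 1, -1, -1, 1, -1, 1].
(H·H^T)[5][5] = Σ_j H[5][j]·H[5][j] = (1)² + (1)² + (-1)² + (1)² + (-1)² + (-1)² + (-1)² + (-1)² + (1)² + (-1)² + (-1)² + (-1)² + (-1)² + (-1)² + (-1)² + (-1)² = 1 + 1 + 1 + 1 + 1 + 1 + 1 + 1 + 1 + 1 + 1 + 1 + 1 + 1 + 1 + 1 = 16.
(H·H^T)[8][0] = Σ_j H[8][j]·H[0][j] = (1)·(1) + (-1)·(-1) + (-1)·(-1) + (-1)·(-1) + (1)·(1) + (-1)·(-1) + (1)·(1) + (-1)·(-1) + (-1)·(1) + (-1)·(-1) + (1)·(-1) + (-1)·(1) + (-1)·(1) + (1)·(-1) + (-1)·(1) + (1)·(-1) = 1 + 1 + 1 + 1 + 1 + 1 + 1 + 1 + -1 + 1 + -1 + -1 + -1 + -1 + -1 + -1 = 2.
Rows 8 and 0 are not orthogonal (dot product = 2 ≠ 0), so H is not a Hadamard matrix.

(5,5) entry = 16; (8,0) entry = 2.


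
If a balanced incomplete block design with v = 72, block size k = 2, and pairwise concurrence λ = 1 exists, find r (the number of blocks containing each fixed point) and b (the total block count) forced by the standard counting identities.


Any 2-(v, k, λ) BIBD satisfies two necessary conditions:
  (i)  Each point sits in r blocks, and counting incidences through any fixed point gives r(k − 1) = λ(v − 1), so r = λ(v − 1)/(k − 1).
  (ii) Total incidences bk = vr, so b = vr/k.
Step 1: r = λ(v − 1)/(k − 1) = 1·(72 − 1)/(2 − 1) = 1·71/1 = 71/1 = 71.
Step 2: b = vr/k = 72·71/2 = 5112/2 = 2556.
Check integrality: r = 71 ∈ Z ✓, b = 2556 ∈ Z ✓.
(These identities are necessary conditions: they determine r and b for any design with these parameters, but do not by themselves prove that one exists.)

r = 71, b = 2556.


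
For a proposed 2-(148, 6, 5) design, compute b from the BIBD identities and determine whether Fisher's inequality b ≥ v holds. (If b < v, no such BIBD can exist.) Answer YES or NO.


b = λv(v − 1)/(k(k − 1)) = 5·148·147/(6·5) = 108780/30 = 3626.
Compare with v = 148: b ≥ v, so Fisher's inequality holds.

YES


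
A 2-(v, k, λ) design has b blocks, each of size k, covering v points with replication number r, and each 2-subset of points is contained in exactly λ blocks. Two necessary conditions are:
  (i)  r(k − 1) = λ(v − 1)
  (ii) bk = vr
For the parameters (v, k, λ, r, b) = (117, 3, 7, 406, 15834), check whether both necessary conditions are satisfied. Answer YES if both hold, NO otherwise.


Condition (i): r(k − 1) = 406·2 = 812; λ(v − 1) = 7·116 = 812. Match? YES.
Condition (ii): bk = 15834·3 = 47502; vr = 117·406 = 47502. Match? YES.
Both conditions hold? YES.

YES


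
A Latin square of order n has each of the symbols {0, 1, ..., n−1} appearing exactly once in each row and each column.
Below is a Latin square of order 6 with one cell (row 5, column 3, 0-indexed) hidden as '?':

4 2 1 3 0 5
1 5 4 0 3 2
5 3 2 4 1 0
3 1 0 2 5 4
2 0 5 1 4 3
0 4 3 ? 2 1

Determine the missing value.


Row 5 contains symbols [0, 1, 2, 3, 4] — missing [5].
Column 3 contains symbols [0, 1, 2, 3, 4] — missing [5].
The missing symbol must appear in both missing sets; intersection = [5].
Therefore the hidden value is 5.

Missing value = 5.


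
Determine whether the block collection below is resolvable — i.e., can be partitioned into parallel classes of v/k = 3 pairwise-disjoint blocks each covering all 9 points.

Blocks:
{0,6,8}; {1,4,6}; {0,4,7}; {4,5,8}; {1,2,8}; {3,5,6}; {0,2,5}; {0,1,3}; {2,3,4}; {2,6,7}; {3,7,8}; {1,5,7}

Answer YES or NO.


v = 9, block size k = 3, number of blocks = 12.
For resolvability, blocks must partition into parallel classes of size v/k = 3.
Total blocks must therefore be a multiple of 3: 12 = 3·4 + 0 ⇒ divisible ✓.
Greedy packing gives 4 candidate class(es). Each should be a full parallel class (size 3, covers all 9 points).
  Class 1 (3 blocks): {0,6,8}; {2,3,4}; {1,5,7}. Points covered: [0, 1, 2, 3, 4, 5, 6, 7, 8].
  Class 2 (3 blocks): {1,4,6}; {0,2,5}; {3,7,8}. Points covered: [0, 1, 2, 3, 4, 5, 6, 7, 8].
  Class 3 (3 blocks): {0,4,7}; {1,2,8}; {3,5,6}. Points covered: [0, 1, 2, 3, 4, 5, 6, 7, 8].
  Class 4 (3 blocks): {4,5,8}; {0,1,3}; {2,6,7}. Points covered: [0, 1, 2, 3, 4, 5, 6, 7, 8].
All classes full (size 3)? YES. All classes cover every point? YES.
Resolvable? YES.

YES


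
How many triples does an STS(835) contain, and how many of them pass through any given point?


An STS(v) is a 2-(v, 3, 1) BIBD: block size k = 3, λ = 1.
Replication: r(k − 1) = λ(v − 1) ⇒ r·2 = 835 − 1 = 834 ⇒ r = 417.
Block count: b = v(v − 1)/6 = 835·834/6 = 696390/6 = 116065.
(Check via bk = vr: 116065·3 = 348195 = 835·417 = 348195 ✓.)

r = 417, b = 116065.


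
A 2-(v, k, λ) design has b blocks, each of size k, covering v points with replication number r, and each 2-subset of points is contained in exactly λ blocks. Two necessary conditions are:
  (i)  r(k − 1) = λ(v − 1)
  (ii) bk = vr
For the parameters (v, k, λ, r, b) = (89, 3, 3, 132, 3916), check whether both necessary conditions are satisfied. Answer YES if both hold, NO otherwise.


Condition (i): r(k − 1) = 132·2 = 264; λ(v − 1) = 3·88 = 264. Match? YES.
Condition (ii): bk = 3916·3 = 11748; vr = 89·132 = 11748. Match? YES.
Both conditions hold? YES.

YES


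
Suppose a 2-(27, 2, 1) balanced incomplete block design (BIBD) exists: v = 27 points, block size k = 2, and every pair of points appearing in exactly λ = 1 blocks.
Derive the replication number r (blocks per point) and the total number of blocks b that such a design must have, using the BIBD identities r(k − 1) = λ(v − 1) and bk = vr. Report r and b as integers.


Any 2-(v, k, λ) BIBD satisfies two necessary conditions:
  (i)  Each point sits in r blocks, and counting incidences through any fixed point gives r(k − 1) = λ(v − 1), so r = λ(v − 1)/(k − 1).
  (ii) Total incidences bk = vr, so b = vr/k.
Step 1: r = λ(v − 1)/(k − 1) = 1·(27 − 1)/(2 − 1) = 1·26/1 = 26/1 = 26.
Step 2: b = vr/k = 27·26/2 = 702/2 = 351.
Check integrality: r = 26 ∈ Z ✓, b = 351 ∈ Z ✓.
(These identities are necessary conditions: they determine r and b for any design with these parameters, but do not by themselves prove that one exists.)

r = 26, b = 351.


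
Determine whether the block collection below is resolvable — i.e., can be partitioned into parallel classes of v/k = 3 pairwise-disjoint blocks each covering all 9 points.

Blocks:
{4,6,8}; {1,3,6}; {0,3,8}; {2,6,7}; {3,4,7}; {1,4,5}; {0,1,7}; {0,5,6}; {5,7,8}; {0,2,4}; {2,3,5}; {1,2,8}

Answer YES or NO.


v = 9, block size k = 3, number of blocks = 12.
For resolvability, blocks must partition into parallel classes of size v/k = 3.
Total blocks must therefore be a multiple of 3: 12 = 3·4 + 0 ⇒ divisible ✓.
Greedy packing gives 4 candidate class(es). Each should be a full parallel class (size 3, covers all 9 points).
  Class 1 (3 blocks): {4,6,8}; {0,1,7}; {2,3,5}. Points covered: [0, 1, 2, 3, 4, 5, 6, 7, 8].
  Class 2 (3 blocks): {1,3,6}; {5,7,8}; {0,2,4}. Points covered: [0, 1, 2, 3, 4, 5, 6, 7, 8].
  Class 3 (3 blocks): {0,3,8}; {2,6,7}; {1,4,5}. Points covered: [0, 1, 2, 3, 4, 5, 6, 7, 8].
  Class 4 (3 blocks): {3,4,7}; {0,5,6}; {1,2,8}. Points covered: [0, 1, 2, 3, 4, 5, 6, 7, 8].
All classes full (size 3)? YES. All classes cover every point? YES.
Resolvable? YES.

YES


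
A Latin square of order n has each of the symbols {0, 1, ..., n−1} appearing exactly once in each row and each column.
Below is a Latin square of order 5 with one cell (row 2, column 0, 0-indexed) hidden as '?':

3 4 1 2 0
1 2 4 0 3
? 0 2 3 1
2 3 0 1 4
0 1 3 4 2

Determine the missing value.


Row 2 contains symbols [0, 1, 2, 3] — missing [4].
Column 0 contains symbols [0, 1, 2, 3] — missing [4].
The missing symbol must appear in both missing sets; intersection = [4].
Therefore the hidden value is 4.

Missing value = 4.


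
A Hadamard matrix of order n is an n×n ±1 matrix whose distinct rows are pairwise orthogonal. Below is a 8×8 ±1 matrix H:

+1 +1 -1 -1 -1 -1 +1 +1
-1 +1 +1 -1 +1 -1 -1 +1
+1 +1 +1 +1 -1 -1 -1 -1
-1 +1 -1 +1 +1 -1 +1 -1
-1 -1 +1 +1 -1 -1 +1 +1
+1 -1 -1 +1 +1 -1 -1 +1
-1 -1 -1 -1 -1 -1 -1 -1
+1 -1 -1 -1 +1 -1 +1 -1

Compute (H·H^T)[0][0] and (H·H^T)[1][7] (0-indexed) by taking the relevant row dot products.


Row 0 of H: [1, 1, -1, -1, -1, -1, 1, 1].
Row 1 of H: [-1, 1, 1, -1, 1, -1, -1, 1].
Row 7 of H: [1, -1, -1, -1, 1, -1, 1, -1].
(H·H^T)[0][0] = Σ_j H[0][j]·H[0][j] = (1)² + (1)² + (-1)² + (-1)² + (-1)² + (-1)² + (1)² + (1)² = 1 + 1 + 1 + 1 + 1 + 1 + 1 + 1 = 8.
(H·H^T)[1][7] = Σ_j H[1][j]·H[7][j] = (-1)·(1) + (1)·(-1) + (1)·(-1) + (-1)·(-1) + (1)·(1) + (-1)·(-1) + (-1)·(1) + (1)·(-1) = -1 + -1 + -1 + 1 + 1 + 1 + -1 + -1 = -2.
Rows 1 and 7 are not orthogonal (dot product = -2 ≠ 0), so H is not a Hadamard matrix.

(0,0) entry = 8; (1,7) entry = -2.


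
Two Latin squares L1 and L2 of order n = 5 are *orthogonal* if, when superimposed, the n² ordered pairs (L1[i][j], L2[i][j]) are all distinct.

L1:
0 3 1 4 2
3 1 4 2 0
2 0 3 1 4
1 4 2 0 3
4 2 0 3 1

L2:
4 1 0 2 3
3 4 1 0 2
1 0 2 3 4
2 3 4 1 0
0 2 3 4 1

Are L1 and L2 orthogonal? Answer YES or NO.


Form the n² = 25 superimposed pairs (L1[i][j], L2[i][j]), row by row (rows and columns indexed from 0):
row 0: (0,4) (3,1) (1,0) (4,2) (2,3)
row 1: (3,3) (1,4) (4,1) (2,0) (0,2)
row 2: (2,1) (0,0) (3,2) (1,3) (4,4)
row 3: (1,2) (4,3) (2,4) (0,1) (3,0)
row 4: (4,0) (2,2) (0,3) (3,4) (1,1)
Orthogonality requires all 25 pairs distinct.
Check by first coordinate: for each symbol s of L1, list the L2 entries in the n cells where L1 = s; they must all differ.
  L1 = 0: L2 entries (in reading order) 4, 2, 0, 1, 3 — all 5 distinct ✓
  L1 = 1: L2 entries (in reading order) 0, 4, 3, 2, 1 — all 5 distinct ✓
  L1 = 2: L2 entries (in reading order) 3, 0, 1, 4, 2 — all 5 distinct ✓
  L1 = 3: L2 entries (in reading order) 1, 3, 2, 0, 4 — all 5 distinct ✓
  L1 = 4: L2 entries (in reading order) 2, 1, 4, 3, 0 — all 5 distinct ✓
Every symbol of L1 meets every symbol of L2 exactly once, so all 25 pairs are distinct (25 of 25).
Conclusion: YES.

YES


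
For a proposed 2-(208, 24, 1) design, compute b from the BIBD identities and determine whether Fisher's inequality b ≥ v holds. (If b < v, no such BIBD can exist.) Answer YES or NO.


b = λv(v − 1)/(k(k − 1)) = 1·208·207/(24·23) = 43056/552 = 78.
Compare with v = 208: b < v, so Fisher's inequality fails.

NO


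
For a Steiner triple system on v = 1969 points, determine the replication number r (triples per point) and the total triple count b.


An STS(v) is a 2-(v, 3, 1) BIBD: block size k = 3, λ = 1.
Replication: r(k − 1) = λ(v − 1) ⇒ r·2 = 1969 − 1 = 1968 ⇒ r = 984.
Block count: bk = vr ⇒ b·3 = 1969·984 = 1937496 ⇒ b = 645832.
(Check via b = v(v − 1)/6 = 1969·1968/6 = 3874992/6 = 645832.)

r = 984, b = 645832.


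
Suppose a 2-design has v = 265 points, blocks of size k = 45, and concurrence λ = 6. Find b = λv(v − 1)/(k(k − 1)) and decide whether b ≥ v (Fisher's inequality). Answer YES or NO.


b = λv(v − 1)/(k(k − 1)) = 6·265·264/(45·44) = 419760/1980 = 212.
Compare with v = 265: b < v, so Fisher's inequality fails.

NO


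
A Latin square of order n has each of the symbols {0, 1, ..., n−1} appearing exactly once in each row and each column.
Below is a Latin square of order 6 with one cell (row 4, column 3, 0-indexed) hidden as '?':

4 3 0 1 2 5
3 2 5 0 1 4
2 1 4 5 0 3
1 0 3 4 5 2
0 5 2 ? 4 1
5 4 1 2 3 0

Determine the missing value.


Row 4 contains symbols [0, 1, 2, 4, 5] — missing [3].
Column 3 contains symbols [0, 1, 2, 4, 5] — missing [3].
The missing symbol must appear in both missing sets; intersection = [3].
Therefore the hidden value is 3.

Missing value = 3.


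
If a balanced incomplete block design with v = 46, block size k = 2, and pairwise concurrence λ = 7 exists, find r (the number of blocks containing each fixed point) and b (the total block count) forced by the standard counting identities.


Any 2-(v, k, λ) BIBD satisfies two necessary conditions:
  (i)  Each point sits in r blocks, and counting incidences through any fixed point gives r(k − 1) = λ(v − 1), so r = λ(v − 1)/(k − 1).
  (ii) Total incidences bk = vr, so b = vr/k.
Step 1: r = λ(v − 1)/(k − 1) = 7·(46 − 1)/(2 − 1) = 7·45/1 = 315/1 = 315.
Step 2: b = vr/k = 46·315/2 = 14490/2 = 7245.
Check integrality: r = 315 ∈ Z ✓, b = 7245 ∈ Z ✓.
(These identities are necessary conditions: they determine r and b for any design with these parameters, but do not by themselves prove that one exists.)

r = 315, b = 7245.
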